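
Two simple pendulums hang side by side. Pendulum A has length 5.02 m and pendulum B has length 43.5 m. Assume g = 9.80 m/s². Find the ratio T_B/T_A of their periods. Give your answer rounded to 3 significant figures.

T ∝ √L, so T_B/T_A = √(L_B/L_A) = √(43.5/5.02) = 2.94.

2.94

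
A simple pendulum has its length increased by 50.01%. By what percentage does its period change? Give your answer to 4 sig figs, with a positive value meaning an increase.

22.48%

T ∝ √L, so T'/T = √(1.5001) = 1.2248.
Percentage change in T = (1.2248 − 1) × 100% = 22.48%.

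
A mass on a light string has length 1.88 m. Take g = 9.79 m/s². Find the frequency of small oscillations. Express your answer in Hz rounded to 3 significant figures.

T = 2π√(L/g) = 2π√(1.88/9.79) = 2.753 s, so f = 1/T = 0.363 Hz.

0.363 Hz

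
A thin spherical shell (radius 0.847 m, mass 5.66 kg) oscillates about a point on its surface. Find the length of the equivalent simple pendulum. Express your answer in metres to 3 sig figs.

1.41 m

The equivalent simple-pendulum length is L_eq = I/(md), where I is about the pivot and d = 0.8470 m.
I_cm = (2/3)mR² = 2.707 kg·m², so I = I_cm + md² = 2.707 + 4.061 = 6.768 kg·m².
L_eq = 6.768/(5.66 × 0.8470) = 1.41 m.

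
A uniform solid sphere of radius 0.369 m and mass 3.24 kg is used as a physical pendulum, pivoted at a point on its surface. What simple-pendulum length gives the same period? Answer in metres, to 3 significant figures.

The equivalent simple-pendulum length is L_eq = I/(md), where I is about the pivot and d = 0.3690 m.
I_cm = (2/5)mR² = 0.1765 kg·m², so I = I_cm + md² = 0.1765 + 0.4412 = 0.6176 kg·m².
L_eq = 0.6176/(3.24 × 0.3690) = 0.517 m.

0.517 m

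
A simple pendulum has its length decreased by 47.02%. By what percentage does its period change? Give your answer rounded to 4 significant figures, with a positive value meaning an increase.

T ∝ √L, so T'/T = √(0.52980) = 0.72787.
Percentage change in T = (0.72787 − 1) × 100% = -27.21%.

-27.21%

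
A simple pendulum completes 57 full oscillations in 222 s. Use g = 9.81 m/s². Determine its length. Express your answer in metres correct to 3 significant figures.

T = 222/57 = 3.895 s.
From T = 2π√(L/g), L = gT²/(4π²) = 9.81 × 3.895²/(4π²) = 3.77 m.

3.77 m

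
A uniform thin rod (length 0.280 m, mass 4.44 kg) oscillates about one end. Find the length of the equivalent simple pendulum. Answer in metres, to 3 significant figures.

0.187 m

The equivalent simple-pendulum length is L_eq = I/(md), where I is about the pivot and d = 0.1400 m.
I_cm = (1/12)mL² = 0.02901 kg·m², so I = I_cm + md² = 0.02901 + 0.08702 = 0.1160 kg·m².
L_eq = 0.1160/(4.44 × 0.1400) = 0.187 m.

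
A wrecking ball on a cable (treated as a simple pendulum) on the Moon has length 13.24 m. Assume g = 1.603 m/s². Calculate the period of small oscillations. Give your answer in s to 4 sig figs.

18.06 s

T = 2π√(L/g) = 2π√(13.24/1.603) = 2π × 2.8739 = 18.06 s.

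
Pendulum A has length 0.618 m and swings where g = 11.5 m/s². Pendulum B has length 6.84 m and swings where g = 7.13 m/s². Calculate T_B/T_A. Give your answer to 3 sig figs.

T = 2π√(L/g), so T_B/T_A = √((L_B/g_B)/(L_A/g_A)) = √((6.84/7.13)/(0.618/11.5)) = 4.23.

4.23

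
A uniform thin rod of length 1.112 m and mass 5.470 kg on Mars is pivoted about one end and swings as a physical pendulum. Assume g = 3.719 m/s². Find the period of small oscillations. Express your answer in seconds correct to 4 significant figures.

2.805 s

For a physical pendulum T = 2π√(I/(mgd)), with d = 0.55600 m from pivot to centre of mass.
I_cm = mL²/12 = 5.470 × 1.112²/12 = 0.56366 kg·m²; I = I_cm + md² = 0.56366 + 5.470 × 0.55600² = 2.2546 kg·m².
T = 2π√(2.2546/(5.470 × 3.719 × 0.55600)) = 2.805 s.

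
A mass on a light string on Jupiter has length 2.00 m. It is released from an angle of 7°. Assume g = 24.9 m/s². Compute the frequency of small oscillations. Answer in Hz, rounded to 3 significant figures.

0.562 Hz

T = 2π√(L/g) = 2π√(2.00/24.9) = 1.781 s, so f = 1/T = 0.562 Hz.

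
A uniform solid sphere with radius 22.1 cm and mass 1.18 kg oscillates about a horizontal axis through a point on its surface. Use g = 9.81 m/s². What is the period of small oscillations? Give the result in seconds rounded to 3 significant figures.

I_cm = (2/5)mr² = 0.02305 kg·m². The pivot is at distance d = 0.221 m from the centre of mass.
By the parallel-axis theorem, I = I_cm + md² = 0.02305 + 0.05763 = 0.08069 kg·m².
T = 2π√(I/(mgd)) = 2π√(0.08069/(1.18 × 9.81 × 0.221)) = 1.12 s.

1.12 s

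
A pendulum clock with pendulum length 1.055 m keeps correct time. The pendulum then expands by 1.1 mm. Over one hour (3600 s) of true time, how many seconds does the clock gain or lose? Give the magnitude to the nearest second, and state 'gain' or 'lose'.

T ∝ √L, so T'/T = √(1.05610/1.055) = 1.00052.
In 3600 s of true time the clock registers 3600/1.00052 = 3598.1 s, so it loses 2 s.

lose 2 s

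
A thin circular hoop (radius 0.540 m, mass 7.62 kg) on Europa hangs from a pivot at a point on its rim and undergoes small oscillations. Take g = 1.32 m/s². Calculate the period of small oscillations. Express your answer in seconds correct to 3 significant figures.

5.68 s

I_cm = mr² = 2.222 kg·m². The pivot is at distance d = 0.540 m from the centre of mass.
By the parallel-axis theorem, I = I_cm + md² = 2.222 + 2.222 = 4.444 kg·m².
T = 2π√(I/(mgd)) = 2π√(4.444/(7.62 × 1.32 × 0.540)) = 5.68 s.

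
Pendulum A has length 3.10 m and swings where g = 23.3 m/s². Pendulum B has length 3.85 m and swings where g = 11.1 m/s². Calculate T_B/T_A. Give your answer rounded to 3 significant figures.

T = 2π√(L/g), so T_B/T_A = √((L_B/g_B)/(L_A/g_A)) = √((3.85/11.1)/(3.10/23.3)) = 1.61.

1.61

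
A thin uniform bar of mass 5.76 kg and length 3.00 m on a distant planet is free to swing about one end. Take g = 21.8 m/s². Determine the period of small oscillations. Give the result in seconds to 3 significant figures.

For a physical pendulum T = 2π√(I/(mgd)), with d = 1.500 m from pivot to centre of mass.
I_cm = mL²/12 = 5.76 × 3.00²/12 = 4.320 kg·m²; I = I_cm + md² = 4.320 + 5.76 × 1.500² = 17.28 kg·m².
T = 2π√(17.28/(5.76 × 21.8 × 1.500)) = 1.90 s.

1.90 s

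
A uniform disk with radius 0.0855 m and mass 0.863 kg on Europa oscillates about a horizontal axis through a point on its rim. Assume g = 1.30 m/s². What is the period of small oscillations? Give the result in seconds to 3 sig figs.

I_cm = ½mr² = 0.003154 kg·m². The pivot is at distance d = 0.0855 m from the centre of mass.
By the parallel-axis theorem, I = I_cm + md² = 0.003154 + 0.006309 = 0.009463 kg·m².
T = 2π√(I/(mgd)) = 2π√(0.009463/(0.863 × 1.30 × 0.0855)) = 1.97 s.

1.97 s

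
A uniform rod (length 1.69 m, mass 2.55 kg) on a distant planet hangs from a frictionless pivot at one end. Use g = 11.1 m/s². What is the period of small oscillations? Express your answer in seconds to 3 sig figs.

2.00 s

For a physical pendulum T = 2π√(I/(mgd)), with d = 0.8450 m from pivot to centre of mass.
I_cm = mL²/12 = 2.55 × 1.69²/12 = 0.6069 kg·m²; I = I_cm + md² = 0.6069 + 2.55 × 0.8450² = 2.428 kg·m².
T = 2π√(2.428/(2.55 × 11.1 × 0.8450)) = 2.00 s.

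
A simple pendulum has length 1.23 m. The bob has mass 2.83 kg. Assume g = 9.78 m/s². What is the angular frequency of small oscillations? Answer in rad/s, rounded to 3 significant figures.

2.82 rad/s

ω = √(g/L) = √(9.78/1.23) = 2.82 rad/s.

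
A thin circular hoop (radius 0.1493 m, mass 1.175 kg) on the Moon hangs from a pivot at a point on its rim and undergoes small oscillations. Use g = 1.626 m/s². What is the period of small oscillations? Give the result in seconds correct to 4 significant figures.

I_cm = mr² = 0.026191 kg·m². The pivot is at distance d = 0.1493 m from the centre of mass.
By the parallel-axis theorem, I = I_cm + md² = 0.026191 + 0.026191 = 0.052383 kg·m².
T = 2π√(I/(mgd)) = 2π√(0.052383/(1.175 × 1.626 × 0.1493)) = 2.693 s.

2.693 s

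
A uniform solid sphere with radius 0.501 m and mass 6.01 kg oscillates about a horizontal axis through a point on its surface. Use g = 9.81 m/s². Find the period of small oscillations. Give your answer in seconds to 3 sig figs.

1.68 s

I_cm = (2/5)mr² = 0.6034 kg·m². The pivot is at distance d = 0.501 m from the centre of mass.
By the parallel-axis theorem, I = I_cm + md² = 0.6034 + 1.509 = 2.112 kg·m².
T = 2π√(I/(mgd)) = 2π√(2.112/(6.01 × 9.81 × 0.501)) = 1.68 s.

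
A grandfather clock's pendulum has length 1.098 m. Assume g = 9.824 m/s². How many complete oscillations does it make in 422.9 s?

201

T = 2π√(L/g) = 2π√(1.098/9.824) = 2.1006 s.
Number of complete oscillations = ⌊422.9/2.1006⌋ = ⌊201.33⌋ = 201.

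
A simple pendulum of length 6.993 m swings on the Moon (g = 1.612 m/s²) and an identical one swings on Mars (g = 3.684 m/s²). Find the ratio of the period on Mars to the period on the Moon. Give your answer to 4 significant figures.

T ∝ 1/√g, so T₂/T₁ = √(g₁/g₂) = √(1.612/3.684) = 0.6615.

0.6615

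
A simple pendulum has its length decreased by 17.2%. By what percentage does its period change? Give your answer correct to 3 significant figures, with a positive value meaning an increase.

-9.01%

T ∝ √L, so T'/T = √(0.8280) = 0.9099.
Percentage change in T = (0.9099 − 1) × 100% = -9.01%.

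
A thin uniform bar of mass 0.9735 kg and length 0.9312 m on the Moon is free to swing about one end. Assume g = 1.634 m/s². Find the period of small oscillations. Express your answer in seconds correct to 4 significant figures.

For a physical pendulum T = 2π√(I/(mgd)), with d = 0.46560 m from pivot to centre of mass.
I_cm = mL²/12 = 0.9735 × 0.9312²/12 = 0.070346 kg·m²; I = I_cm + md² = 0.070346 + 0.9735 × 0.46560² = 0.28138 kg·m².
T = 2π√(0.28138/(0.9735 × 1.634 × 0.46560)) = 3.873 s.

3.873 s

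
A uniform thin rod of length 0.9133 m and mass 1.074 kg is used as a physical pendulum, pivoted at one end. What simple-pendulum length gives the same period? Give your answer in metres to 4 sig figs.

The equivalent simple-pendulum length is L_eq = I/(md), where I is about the pivot and d = 0.45665 m.
I_cm = (1/12)mL² = 0.074653 kg·m², so I = I_cm + md² = 0.074653 + 0.22396 = 0.29861 kg·m².
L_eq = 0.29861/(1.074 × 0.45665) = 0.6089 m.

0.6089 m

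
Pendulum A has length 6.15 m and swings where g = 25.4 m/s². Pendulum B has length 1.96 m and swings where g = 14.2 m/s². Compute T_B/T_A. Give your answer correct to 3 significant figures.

T = 2π√(L/g), so T_B/T_A = √((L_B/g_B)/(L_A/g_A)) = √((1.96/14.2)/(6.15/25.4)) = 0.755.

0.755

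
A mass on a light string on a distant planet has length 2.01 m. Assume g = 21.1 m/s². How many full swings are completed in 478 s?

246

T = 2π√(L/g) = 2π√(2.01/21.1) = 1.939 s.
Number of complete oscillations = ⌊478/1.939⌋ = ⌊246.5⌋ = 246.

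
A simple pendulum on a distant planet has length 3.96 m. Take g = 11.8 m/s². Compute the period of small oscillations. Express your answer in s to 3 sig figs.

T = 2π√(L/g) = 2π√(3.96/11.8) = 2π × 0.5793 = 3.64 s.

3.64 s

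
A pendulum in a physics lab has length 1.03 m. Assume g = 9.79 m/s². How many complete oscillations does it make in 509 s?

249

T = 2π√(L/g) = 2π√(1.03/9.79) = 2.038 s.
Number of complete oscillations = ⌊509/2.038⌋ = ⌊249.8⌋ = 249.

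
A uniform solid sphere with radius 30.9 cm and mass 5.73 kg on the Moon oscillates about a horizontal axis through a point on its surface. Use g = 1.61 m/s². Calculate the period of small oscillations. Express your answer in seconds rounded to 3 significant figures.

3.26 s

I_cm = (2/5)mr² = 0.2188 kg·m². The pivot is at distance d = 0.309 m from the centre of mass.
By the parallel-axis theorem, I = I_cm + md² = 0.2188 + 0.5471 = 0.7659 kg·m².
T = 2π√(I/(mgd)) = 2π√(0.7659/(5.73 × 1.61 × 0.309)) = 3.26 s.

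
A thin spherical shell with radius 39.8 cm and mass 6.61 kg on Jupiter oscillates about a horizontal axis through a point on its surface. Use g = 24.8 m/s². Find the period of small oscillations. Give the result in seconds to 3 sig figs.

1.03 s

I_cm = (2/3)mr² = 0.6980 kg·m². The pivot is at distance d = 0.398 m from the centre of mass.
By the parallel-axis theorem, I = I_cm + md² = 0.6980 + 1.047 = 1.745 kg·m².
T = 2π√(I/(mgd)) = 2π√(1.745/(6.61 × 24.8 × 0.398)) = 1.03 s.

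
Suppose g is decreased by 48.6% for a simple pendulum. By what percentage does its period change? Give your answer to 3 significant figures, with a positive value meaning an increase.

T ∝ 1/√g, so T'/T = 1/√(0.5140) = 1.395.
Percentage change in T = (1.395 − 1) × 100% = 39.5%.

39.5%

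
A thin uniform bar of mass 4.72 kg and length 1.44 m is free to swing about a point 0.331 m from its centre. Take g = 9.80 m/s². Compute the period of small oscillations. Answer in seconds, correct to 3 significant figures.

For a physical pendulum T = 2π√(I/(mgd)), with d = 0.3310 m from pivot to centre of mass.
I_cm = mL²/12 = 4.72 × 1.44²/12 = 0.8156 kg·m²; I = I_cm + md² = 0.8156 + 4.72 × 0.3310² = 1.333 kg·m².
T = 2π√(1.333/(4.72 × 9.80 × 0.3310)) = 1.85 s.

1.85 s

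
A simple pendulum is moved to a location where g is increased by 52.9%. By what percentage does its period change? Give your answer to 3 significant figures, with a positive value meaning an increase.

T ∝ 1/√g, so T'/T = 1/√(1.529) = 0.8087.
Percentage change in T = (0.8087 − 1) × 100% = -19.1%.

-19.1%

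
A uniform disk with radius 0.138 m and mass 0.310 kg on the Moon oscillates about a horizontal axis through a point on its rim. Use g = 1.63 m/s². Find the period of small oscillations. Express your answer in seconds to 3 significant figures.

I_cm = ½mr² = 0.002952 kg·m². The pivot is at distance d = 0.138 m from the centre of mass.
By the parallel-axis theorem, I = I_cm + md² = 0.002952 + 0.005904 = 0.008855 kg·m².
T = 2π√(I/(mgd)) = 2π√(0.008855/(0.310 × 1.63 × 0.138)) = 2.24 s.

2.24 s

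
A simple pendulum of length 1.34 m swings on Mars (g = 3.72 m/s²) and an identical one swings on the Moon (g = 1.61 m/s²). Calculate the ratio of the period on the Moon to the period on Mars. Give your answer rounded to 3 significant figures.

1.52

T ∝ 1/√g, so T₂/T₁ = √(g₁/g₂) = √(3.72/1.61) = 1.52.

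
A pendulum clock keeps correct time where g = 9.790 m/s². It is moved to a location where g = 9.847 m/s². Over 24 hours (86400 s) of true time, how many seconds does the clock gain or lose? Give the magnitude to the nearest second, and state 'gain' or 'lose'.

The clock's period scales as T ∝ 1/√g, so T'/T = √(9.790/9.847) = 0.997102.
In 86400 s of true time the clock registers 86400/0.997102 = 86651.2 s, so it gains 251 s.

gain 251 s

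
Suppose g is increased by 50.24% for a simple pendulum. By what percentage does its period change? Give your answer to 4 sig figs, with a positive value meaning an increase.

-18.42%

T ∝ 1/√g, so T'/T = 1/√(1.5024) = 0.81584.
Percentage change in T = (0.81584 − 1) × 100% = -18.42%.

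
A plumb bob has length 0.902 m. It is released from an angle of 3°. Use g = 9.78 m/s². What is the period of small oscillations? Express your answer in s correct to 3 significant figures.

1.91 s

T = 2π√(L/g) = 2π√(0.902/9.78) = 2π × 0.3037 = 1.91 s.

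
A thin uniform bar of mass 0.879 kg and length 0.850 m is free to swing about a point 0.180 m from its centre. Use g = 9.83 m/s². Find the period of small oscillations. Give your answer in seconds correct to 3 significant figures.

For a physical pendulum T = 2π√(I/(mgd)), with d = 0.1800 m from pivot to centre of mass.
I_cm = mL²/12 = 0.879 × 0.850²/12 = 0.05292 kg·m²; I = I_cm + md² = 0.05292 + 0.879 × 0.1800² = 0.08140 kg·m².
T = 2π√(0.08140/(0.879 × 9.83 × 0.1800)) = 1.44 s.

1.44 s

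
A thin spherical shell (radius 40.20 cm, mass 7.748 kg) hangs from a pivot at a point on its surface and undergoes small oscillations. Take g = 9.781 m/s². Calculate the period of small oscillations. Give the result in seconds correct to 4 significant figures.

I_cm = (2/3)mr² = 0.83474 kg·m². The pivot is at distance d = 0.4020 m from the centre of mass.
By the parallel-axis theorem, I = I_cm + md² = 0.83474 + 1.2521 = 2.0868 kg·m².
T = 2π√(I/(mgd)) = 2π√(2.0868/(7.748 × 9.781 × 0.4020)) = 1.644 s.

1.644 s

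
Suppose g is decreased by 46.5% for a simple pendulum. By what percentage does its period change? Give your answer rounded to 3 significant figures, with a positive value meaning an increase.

T ∝ 1/√g, so T'/T = 1/√(0.5350) = 1.367.
Percentage change in T = (1.367 − 1) × 100% = 36.7%.

36.7%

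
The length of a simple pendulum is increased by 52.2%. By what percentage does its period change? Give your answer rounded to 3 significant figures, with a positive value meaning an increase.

23.4%

T ∝ √L, so T'/T = √(1.522) = 1.234.
Percentage change in T = (1.234 − 1) × 100% = 23.4%.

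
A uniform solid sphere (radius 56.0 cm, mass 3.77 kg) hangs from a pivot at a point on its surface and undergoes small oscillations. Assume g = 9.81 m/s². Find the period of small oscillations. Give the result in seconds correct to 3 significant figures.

1.78 s

I_cm = (2/5)mr² = 0.4729 kg·m². The pivot is at distance d = 0.560 m from the centre of mass.
By the parallel-axis theorem, I = I_cm + md² = 0.4729 + 1.182 = 1.655 kg·m².
T = 2π√(I/(mgd)) = 2π√(1.655/(3.77 × 9.81 × 0.560)) = 1.78 s.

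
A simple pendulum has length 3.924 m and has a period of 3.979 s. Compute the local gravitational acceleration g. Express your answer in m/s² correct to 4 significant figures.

From T = 2π√(L/g), g = 4π²L/T² = 4π² × 3.924/3.9790² = 9.785 m/s².

9.785 m/s²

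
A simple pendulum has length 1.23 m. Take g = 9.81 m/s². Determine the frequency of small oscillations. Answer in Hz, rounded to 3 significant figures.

T = 2π√(L/g) = 2π√(1.23/9.81) = 2.225 s, so f = 1/T = 0.449 Hz.

0.449 Hz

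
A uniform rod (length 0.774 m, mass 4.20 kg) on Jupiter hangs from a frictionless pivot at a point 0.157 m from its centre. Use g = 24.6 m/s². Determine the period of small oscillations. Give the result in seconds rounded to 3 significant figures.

For a physical pendulum T = 2π√(I/(mgd)), with d = 0.1570 m from pivot to centre of mass.
I_cm = mL²/12 = 4.20 × 0.774²/12 = 0.2097 kg·m²; I = I_cm + md² = 0.2097 + 4.20 × 0.1570² = 0.3132 kg·m².
T = 2π√(0.3132/(4.20 × 24.6 × 0.1570)) = 0.873 s.

0.873 s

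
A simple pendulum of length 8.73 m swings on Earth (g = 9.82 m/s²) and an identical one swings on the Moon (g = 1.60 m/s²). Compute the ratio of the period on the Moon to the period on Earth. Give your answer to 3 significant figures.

2.48

T ∝ 1/√g, so T₂/T₁ = √(g₁/g₂) = √(9.82/1.60) = 2.48.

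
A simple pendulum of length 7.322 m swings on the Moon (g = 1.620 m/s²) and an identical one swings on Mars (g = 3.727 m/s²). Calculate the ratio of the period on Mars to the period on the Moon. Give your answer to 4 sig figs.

T ∝ 1/√g, so T₂/T₁ = √(g₁/g₂) = √(1.620/3.727) = 0.6593.

0.6593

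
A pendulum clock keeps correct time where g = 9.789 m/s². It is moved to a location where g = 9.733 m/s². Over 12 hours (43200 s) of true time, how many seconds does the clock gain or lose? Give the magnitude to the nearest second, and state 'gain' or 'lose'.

lose 124 s

The clock's period scales as T ∝ 1/√g, so T'/T = √(9.789/9.733) = 1.00287.
In 43200 s of true time the clock registers 43200/1.00287 = 43076.3 s, so it loses 124 s.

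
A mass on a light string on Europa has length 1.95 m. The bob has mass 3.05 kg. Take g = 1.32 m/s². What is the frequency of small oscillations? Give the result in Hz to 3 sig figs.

0.131 Hz

T = 2π√(L/g) = 2π√(1.95/1.32) = 7.637 s, so f = 1/T = 0.131 Hz.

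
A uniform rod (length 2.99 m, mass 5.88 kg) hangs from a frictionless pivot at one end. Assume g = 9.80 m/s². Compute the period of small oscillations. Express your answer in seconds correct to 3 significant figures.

2.83 s

For a physical pendulum T = 2π√(I/(mgd)), with d = 1.495 m from pivot to centre of mass.
I_cm = mL²/12 = 5.88 × 2.99²/12 = 4.381 kg·m²; I = I_cm + md² = 4.381 + 5.88 × 1.495² = 17.52 kg·m².
T = 2π√(17.52/(5.88 × 9.80 × 1.495)) = 2.83 s.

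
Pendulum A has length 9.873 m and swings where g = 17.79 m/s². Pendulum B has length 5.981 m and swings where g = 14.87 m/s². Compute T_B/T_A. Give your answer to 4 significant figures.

0.8513

T = 2π√(L/g), so T_B/T_A = √((L_B/g_B)/(L_A/g_A)) = √((5.981/14.87)/(9.873/17.79)) = 0.8513.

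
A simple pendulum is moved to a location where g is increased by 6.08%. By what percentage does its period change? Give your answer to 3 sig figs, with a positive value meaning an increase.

T ∝ 1/√g, so T'/T = 1/√(1.061) = 0.9709.
Percentage change in T = (0.9709 − 1) × 100% = -2.91%.

-2.91%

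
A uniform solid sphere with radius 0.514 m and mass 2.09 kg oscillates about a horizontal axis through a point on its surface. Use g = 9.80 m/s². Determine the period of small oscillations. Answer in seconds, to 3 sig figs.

I_cm = (2/5)mr² = 0.2209 kg·m². The pivot is at distance d = 0.514 m from the centre of mass.
By the parallel-axis theorem, I = I_cm + md² = 0.2209 + 0.5522 = 0.7730 kg·m².
T = 2π√(I/(mgd)) = 2π√(0.7730/(2.09 × 9.80 × 0.514)) = 1.70 s.

1.70 s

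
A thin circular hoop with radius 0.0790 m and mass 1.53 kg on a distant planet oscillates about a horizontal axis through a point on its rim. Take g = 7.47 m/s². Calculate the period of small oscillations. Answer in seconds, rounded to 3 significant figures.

I_cm = mr² = 0.009549 kg·m². The pivot is at distance d = 0.0790 m from the centre of mass.
By the parallel-axis theorem, I = I_cm + md² = 0.009549 + 0.009549 = 0.01910 kg·m².
T = 2π√(I/(mgd)) = 2π√(0.01910/(1.53 × 7.47 × 0.0790)) = 0.914 s.

0.914 s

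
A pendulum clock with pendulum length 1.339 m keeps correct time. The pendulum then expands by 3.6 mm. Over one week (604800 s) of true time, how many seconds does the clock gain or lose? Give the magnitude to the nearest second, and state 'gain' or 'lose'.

T ∝ √L, so T'/T = √(1.34260/1.339) = 1.00134.
In 604800 s of true time the clock registers 604800/1.00134 = 603988.6 s, so it loses 811 s.

lose 811 s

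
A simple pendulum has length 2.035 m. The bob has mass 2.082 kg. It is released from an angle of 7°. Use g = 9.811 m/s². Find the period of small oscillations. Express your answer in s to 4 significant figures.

T = 2π√(L/g) = 2π√(2.035/9.811) = 2π × 0.45543 = 2.862 s.

2.862 s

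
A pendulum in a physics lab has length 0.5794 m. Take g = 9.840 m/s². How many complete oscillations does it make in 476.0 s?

T = 2π√(L/g) = 2π√(0.5794/9.840) = 1.5247 s.
Number of complete oscillations = ⌊476.0/1.5247⌋ = ⌊312.20⌋ = 312.

312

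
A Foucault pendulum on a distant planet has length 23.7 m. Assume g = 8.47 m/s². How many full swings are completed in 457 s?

T = 2π√(L/g) = 2π√(23.7/8.47) = 10.51 s.
Number of complete oscillations = ⌊457/10.51⌋ = ⌊43.48⌋ = 43.

43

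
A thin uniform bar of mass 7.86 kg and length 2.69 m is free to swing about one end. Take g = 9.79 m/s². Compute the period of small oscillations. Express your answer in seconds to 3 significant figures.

For a physical pendulum T = 2π√(I/(mgd)), with d = 1.345 m from pivot to centre of mass.
I_cm = mL²/12 = 7.86 × 2.69²/12 = 4.740 kg·m²; I = I_cm + md² = 4.740 + 7.86 × 1.345² = 18.96 kg·m².
T = 2π√(18.96/(7.86 × 9.79 × 1.345)) = 2.69 s.

2.69 s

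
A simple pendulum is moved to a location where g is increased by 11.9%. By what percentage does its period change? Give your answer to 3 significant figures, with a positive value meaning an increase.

T ∝ 1/√g, so T'/T = 1/√(1.119) = 0.9453.
Percentage change in T = (0.9453 − 1) × 100% = -5.47%.

-5.47%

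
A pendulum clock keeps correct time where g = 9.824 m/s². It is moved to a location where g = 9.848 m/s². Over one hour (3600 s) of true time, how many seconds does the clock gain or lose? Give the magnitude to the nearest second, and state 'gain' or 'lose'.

gain 4 s

The clock's period scales as T ∝ 1/√g, so T'/T = √(9.824/9.848) = 0.998781.
In 3600 s of true time the clock registers 3600/0.998781 = 3604.4 s, so it gains 4 s.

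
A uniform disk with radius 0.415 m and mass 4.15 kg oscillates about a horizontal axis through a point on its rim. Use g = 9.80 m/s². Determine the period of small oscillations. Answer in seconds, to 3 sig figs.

I_cm = ½mr² = 0.3574 kg·m². The pivot is at distance d = 0.415 m from the centre of mass.
By the parallel-axis theorem, I = I_cm + md² = 0.3574 + 0.7147 = 1.072 kg·m².
T = 2π√(I/(mgd)) = 2π√(1.072/(4.15 × 9.80 × 0.415)) = 1.58 s.

1.58 s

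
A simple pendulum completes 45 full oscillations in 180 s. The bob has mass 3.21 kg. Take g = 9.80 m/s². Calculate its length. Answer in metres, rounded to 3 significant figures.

3.97 m

T = 180/45 = 4.000 s.
From T = 2π√(L/g), L = gT²/(4π²) = 9.80 × 4.000²/(4π²) = 3.97 m.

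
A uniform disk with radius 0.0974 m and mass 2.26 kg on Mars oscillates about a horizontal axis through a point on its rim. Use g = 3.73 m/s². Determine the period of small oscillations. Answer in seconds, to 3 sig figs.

I_cm = ½mr² = 0.01072 kg·m². The pivot is at distance d = 0.0974 m from the centre of mass.
By the parallel-axis theorem, I = I_cm + md² = 0.01072 + 0.02144 = 0.03216 kg·m².
T = 2π√(I/(mgd)) = 2π√(0.03216/(2.26 × 3.73 × 0.0974)) = 1.24 s.

1.24 s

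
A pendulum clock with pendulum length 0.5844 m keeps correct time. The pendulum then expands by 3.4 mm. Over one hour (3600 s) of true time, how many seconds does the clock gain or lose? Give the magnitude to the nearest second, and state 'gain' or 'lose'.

T ∝ √L, so T'/T = √(0.58780/0.5844) = 1.00290.
In 3600 s of true time the clock registers 3600/1.00290 = 3589.6 s, so it loses 10 s.

lose 10 s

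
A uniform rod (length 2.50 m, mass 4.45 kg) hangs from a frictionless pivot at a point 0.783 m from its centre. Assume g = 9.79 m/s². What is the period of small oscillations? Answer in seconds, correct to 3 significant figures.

2.42 s

For a physical pendulum T = 2π√(I/(mgd)), with d = 0.7830 m from pivot to centre of mass.
I_cm = mL²/12 = 4.45 × 2.50²/12 = 2.318 kg·m²; I = I_cm + md² = 2.318 + 4.45 × 0.7830² = 5.046 kg·m².
T = 2π√(5.046/(4.45 × 9.79 × 0.7830)) = 2.42 s.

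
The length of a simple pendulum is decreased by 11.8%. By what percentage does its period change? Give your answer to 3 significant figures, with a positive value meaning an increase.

-6.09%

T ∝ √L, so T'/T = √(0.8820) = 0.9391.
Percentage change in T = (0.9391 − 1) × 100% = -6.09%.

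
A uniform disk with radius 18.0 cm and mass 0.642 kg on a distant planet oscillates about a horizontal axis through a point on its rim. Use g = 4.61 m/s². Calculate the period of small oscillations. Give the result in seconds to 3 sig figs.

1.52 s

I_cm = ½mr² = 0.01040 kg·m². The pivot is at distance d = 0.180 m from the centre of mass.
By the parallel-axis theorem, I = I_cm + md² = 0.01040 + 0.02080 = 0.03120 kg·m².
T = 2π√(I/(mgd)) = 2π√(0.03120/(0.642 × 4.61 × 0.180)) = 1.52 s.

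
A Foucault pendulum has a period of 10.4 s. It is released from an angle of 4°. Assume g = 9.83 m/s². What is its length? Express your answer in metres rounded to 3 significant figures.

26.9 m

From T = 2π√(L/g), L = gT²/(4π²) = 9.83 × 10.40²/(4π²) = 26.9 m.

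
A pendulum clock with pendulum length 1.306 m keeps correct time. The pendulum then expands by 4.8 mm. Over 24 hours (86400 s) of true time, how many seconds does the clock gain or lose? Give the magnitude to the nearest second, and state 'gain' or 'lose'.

T ∝ √L, so T'/T = √(1.31080/1.306) = 1.00184.
In 86400 s of true time the clock registers 86400/1.00184 = 86241.7 s, so it loses 158 s.

lose 158 s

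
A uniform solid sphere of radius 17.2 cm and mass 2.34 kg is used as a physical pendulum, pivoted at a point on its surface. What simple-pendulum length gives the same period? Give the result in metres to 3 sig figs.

0.241 m

The equivalent simple-pendulum length is L_eq = I/(md), where I is about the pivot and d = 0.1720 m.
I_cm = (2/5)mR² = 0.02769 kg·m², so I = I_cm + md² = 0.02769 + 0.06923 = 0.09692 kg·m².
L_eq = 0.09692/(2.34 × 0.1720) = 0.241 m.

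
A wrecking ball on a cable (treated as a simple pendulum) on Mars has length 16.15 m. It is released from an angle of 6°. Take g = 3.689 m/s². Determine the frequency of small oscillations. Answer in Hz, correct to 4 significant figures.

0.07607 Hz

T = 2π√(L/g) = 2π√(16.15/3.689) = 13.147 s, so f = 1/T = 0.07607 Hz.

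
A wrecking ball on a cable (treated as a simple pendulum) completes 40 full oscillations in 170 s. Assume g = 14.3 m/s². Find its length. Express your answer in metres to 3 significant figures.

6.54 m

T = 170/40 = 4.250 s.
From T = 2π√(L/g), L = gT²/(4π²) = 14.3 × 4.250²/(4π²) = 6.54 m.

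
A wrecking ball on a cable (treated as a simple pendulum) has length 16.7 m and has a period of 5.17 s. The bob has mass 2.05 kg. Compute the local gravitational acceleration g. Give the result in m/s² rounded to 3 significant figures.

24.7 m/s²

From T = 2π√(L/g), g = 4π²L/T² = 4π² × 16.7/5.170² = 24.7 m/s².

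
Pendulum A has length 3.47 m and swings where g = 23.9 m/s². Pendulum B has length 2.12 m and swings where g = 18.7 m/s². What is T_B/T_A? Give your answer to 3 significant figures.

T = 2π√(L/g), so T_B/T_A = √((L_B/g_B)/(L_A/g_A)) = √((2.12/18.7)/(3.47/23.9)) = 0.884.

0.884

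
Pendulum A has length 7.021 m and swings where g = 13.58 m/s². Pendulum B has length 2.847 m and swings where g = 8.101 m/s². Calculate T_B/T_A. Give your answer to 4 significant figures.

T = 2π√(L/g), so T_B/T_A = √((L_B/g_B)/(L_A/g_A)) = √((2.847/8.101)/(7.021/13.58)) = 0.8245.

0.8245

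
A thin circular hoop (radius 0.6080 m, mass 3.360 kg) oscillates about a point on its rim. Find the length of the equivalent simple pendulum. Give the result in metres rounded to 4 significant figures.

The equivalent simple-pendulum length is L_eq = I/(md), where I is about the pivot and d = 0.60800 m.
I_cm = mR² = 1.2421 kg·m², so I = I_cm + md² = 1.2421 + 1.2421 = 2.4841 kg·m².
L_eq = 2.4841/(3.360 × 0.60800) = 1.216 m.

1.216 m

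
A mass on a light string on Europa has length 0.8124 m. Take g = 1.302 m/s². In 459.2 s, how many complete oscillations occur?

T = 2π√(L/g) = 2π√(0.8124/1.302) = 4.9632 s.
Number of complete oscillations = ⌊459.2/4.9632⌋ = ⌊92.521⌋ = 92.

92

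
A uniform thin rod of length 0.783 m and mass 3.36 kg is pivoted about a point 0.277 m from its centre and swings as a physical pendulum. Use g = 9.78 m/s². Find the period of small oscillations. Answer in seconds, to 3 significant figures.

1.36 s

For a physical pendulum T = 2π√(I/(mgd)), with d = 0.2770 m from pivot to centre of mass.
I_cm = mL²/12 = 3.36 × 0.783²/12 = 0.1717 kg·m²; I = I_cm + md² = 0.1717 + 3.36 × 0.2770² = 0.4295 kg·m².
T = 2π√(0.4295/(3.36 × 9.78 × 0.2770)) = 1.36 s.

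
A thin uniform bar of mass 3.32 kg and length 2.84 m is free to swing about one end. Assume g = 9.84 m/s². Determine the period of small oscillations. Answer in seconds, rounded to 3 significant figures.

For a physical pendulum T = 2π√(I/(mgd)), with d = 1.420 m from pivot to centre of mass.
I_cm = mL²/12 = 3.32 × 2.84²/12 = 2.231 kg·m²; I = I_cm + md² = 2.231 + 3.32 × 1.420² = 8.926 kg·m².
T = 2π√(8.926/(3.32 × 9.84 × 1.420)) = 2.76 s.

2.76 s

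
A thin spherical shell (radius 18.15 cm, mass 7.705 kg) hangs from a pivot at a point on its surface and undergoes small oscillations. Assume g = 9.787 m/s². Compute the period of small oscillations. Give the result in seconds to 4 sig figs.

1.105 s

I_cm = (2/3)mr² = 0.16921 kg·m². The pivot is at distance d = 0.1815 m from the centre of mass.
By the parallel-axis theorem, I = I_cm + md² = 0.16921 + 0.25382 = 0.42303 kg·m².
T = 2π√(I/(mgd)) = 2π√(0.42303/(7.705 × 9.787 × 0.1815)) = 1.105 s.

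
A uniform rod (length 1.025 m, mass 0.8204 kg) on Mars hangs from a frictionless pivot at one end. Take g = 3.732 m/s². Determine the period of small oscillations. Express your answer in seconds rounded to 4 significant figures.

For a physical pendulum T = 2π√(I/(mgd)), with d = 0.51250 m from pivot to centre of mass.
I_cm = mL²/12 = 0.8204 × 1.025²/12 = 0.071828 kg·m²; I = I_cm + md² = 0.071828 + 0.8204 × 0.51250² = 0.28731 kg·m².
T = 2π√(0.28731/(0.8204 × 3.732 × 0.51250)) = 2.689 s.

2.689 s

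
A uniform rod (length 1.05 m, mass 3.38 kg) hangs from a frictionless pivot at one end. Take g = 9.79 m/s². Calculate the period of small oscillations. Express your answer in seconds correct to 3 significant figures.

For a physical pendulum T = 2π√(I/(mgd)), with d = 0.5250 m from pivot to centre of mass.
I_cm = mL²/12 = 3.38 × 1.05²/12 = 0.3105 kg·m²; I = I_cm + md² = 0.3105 + 3.38 × 0.5250² = 1.242 kg·m².
T = 2π√(1.242/(3.38 × 9.79 × 0.5250)) = 1.68 s.

1.68 s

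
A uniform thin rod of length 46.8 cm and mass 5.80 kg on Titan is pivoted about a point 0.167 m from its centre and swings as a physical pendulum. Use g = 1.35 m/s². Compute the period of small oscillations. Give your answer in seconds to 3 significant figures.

For a physical pendulum T = 2π√(I/(mgd)), with d = 0.1670 m from pivot to centre of mass.
I_cm = mL²/12 = 5.80 × 0.468²/12 = 0.1059 kg·m²; I = I_cm + md² = 0.1059 + 5.80 × 0.1670² = 0.2676 kg·m².
T = 2π√(0.2676/(5.80 × 1.35 × 0.1670)) = 2.84 s.

2.84 s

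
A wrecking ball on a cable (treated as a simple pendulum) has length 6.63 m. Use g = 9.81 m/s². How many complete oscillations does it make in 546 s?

T = 2π√(L/g) = 2π√(6.63/9.81) = 5.165 s.
Number of complete oscillations = ⌊546/5.165⌋ = ⌊105.7⌋ = 105.

105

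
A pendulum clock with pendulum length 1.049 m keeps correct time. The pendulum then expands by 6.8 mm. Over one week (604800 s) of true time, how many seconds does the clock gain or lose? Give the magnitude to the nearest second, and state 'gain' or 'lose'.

lose 1951 s

T ∝ √L, so T'/T = √(1.05580/1.049) = 1.00324.
In 604800 s of true time the clock registers 604800/1.00324 = 602849.2 s, so it loses 1951 s.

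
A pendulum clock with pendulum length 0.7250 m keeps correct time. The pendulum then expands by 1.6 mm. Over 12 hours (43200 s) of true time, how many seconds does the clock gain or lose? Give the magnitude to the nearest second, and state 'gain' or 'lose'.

T ∝ √L, so T'/T = √(0.72660/0.7250) = 1.00110.
In 43200 s of true time the clock registers 43200/1.00110 = 43152.4 s, so it loses 48 s.

lose 48 s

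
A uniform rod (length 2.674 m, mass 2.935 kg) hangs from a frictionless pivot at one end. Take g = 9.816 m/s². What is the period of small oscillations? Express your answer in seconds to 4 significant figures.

For a physical pendulum T = 2π√(I/(mgd)), with d = 1.3370 m from pivot to centre of mass.
I_cm = mL²/12 = 2.935 × 2.674²/12 = 1.7488 kg·m²; I = I_cm + md² = 1.7488 + 2.935 × 1.3370² = 6.9954 kg·m².
T = 2π√(6.9954/(2.935 × 9.816 × 1.3370)) = 2.678 s.

2.678 s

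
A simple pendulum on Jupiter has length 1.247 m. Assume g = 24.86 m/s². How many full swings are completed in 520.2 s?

369

T = 2π√(L/g) = 2π√(1.247/24.86) = 1.4072 s.
Number of complete oscillations = ⌊520.2/1.4072⌋ = ⌊369.66⌋ = 369.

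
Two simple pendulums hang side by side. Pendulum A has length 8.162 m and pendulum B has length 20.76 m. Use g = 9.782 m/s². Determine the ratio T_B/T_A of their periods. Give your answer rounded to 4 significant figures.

1.595

T ∝ √L, so T_B/T_A = √(L_B/L_A) = √(20.76/8.162) = 1.595.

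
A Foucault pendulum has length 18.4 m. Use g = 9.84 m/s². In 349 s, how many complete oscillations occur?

T = 2π√(L/g) = 2π√(18.4/9.84) = 8.592 s.
Number of complete oscillations = ⌊349/8.592⌋ = ⌊40.62⌋ = 40.

40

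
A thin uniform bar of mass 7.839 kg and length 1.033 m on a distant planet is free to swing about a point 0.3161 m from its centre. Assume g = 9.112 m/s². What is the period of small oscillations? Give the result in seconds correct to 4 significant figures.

1.609 s

For a physical pendulum T = 2π√(I/(mgd)), with d = 0.31610 m from pivot to centre of mass.
I_cm = mL²/12 = 7.839 × 1.033²/12 = 0.69708 kg·m²; I = I_cm + md² = 0.69708 + 7.839 × 0.31610² = 1.4803 kg·m².
T = 2π√(1.4803/(7.839 × 9.112 × 0.31610)) = 1.609 s.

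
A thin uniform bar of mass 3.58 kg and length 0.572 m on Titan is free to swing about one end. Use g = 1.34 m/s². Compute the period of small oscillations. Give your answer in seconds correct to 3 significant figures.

For a physical pendulum T = 2π√(I/(mgd)), with d = 0.2860 m from pivot to centre of mass.
I_cm = mL²/12 = 3.58 × 0.572²/12 = 0.09761 kg·m²; I = I_cm + md² = 0.09761 + 3.58 × 0.2860² = 0.3904 kg·m².
T = 2π√(0.3904/(3.58 × 1.34 × 0.2860)) = 3.35 s.

3.35 s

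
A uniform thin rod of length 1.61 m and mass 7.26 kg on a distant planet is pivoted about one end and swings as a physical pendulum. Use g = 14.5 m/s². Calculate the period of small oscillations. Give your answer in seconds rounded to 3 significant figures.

For a physical pendulum T = 2π√(I/(mgd)), with d = 0.8050 m from pivot to centre of mass.
I_cm = mL²/12 = 7.26 × 1.61²/12 = 1.568 kg·m²; I = I_cm + md² = 1.568 + 7.26 × 0.8050² = 6.273 kg·m².
T = 2π√(6.273/(7.26 × 14.5 × 0.8050)) = 1.71 s.

1.71 s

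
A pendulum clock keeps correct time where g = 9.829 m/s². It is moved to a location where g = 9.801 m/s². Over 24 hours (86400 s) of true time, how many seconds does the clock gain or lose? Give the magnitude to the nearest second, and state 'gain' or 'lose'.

The clock's period scales as T ∝ 1/√g, so T'/T = √(9.829/9.801) = 1.00143.
In 86400 s of true time the clock registers 86400/1.00143 = 86276.8 s, so it loses 123 s.

lose 123 s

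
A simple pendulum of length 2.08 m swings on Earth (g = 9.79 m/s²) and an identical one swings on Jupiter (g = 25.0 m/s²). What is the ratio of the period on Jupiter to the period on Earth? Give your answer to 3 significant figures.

0.626

T ∝ 1/√g, so T₂/T₁ = √(g₁/g₂) = √(9.79/25.0) = 0.626.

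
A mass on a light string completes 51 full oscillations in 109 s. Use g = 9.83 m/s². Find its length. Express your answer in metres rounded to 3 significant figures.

T = 109/51 = 2.137 s.
From T = 2π√(L/g), L = gT²/(4π²) = 9.83 × 2.137²/(4π²) = 1.14 m.

1.14 m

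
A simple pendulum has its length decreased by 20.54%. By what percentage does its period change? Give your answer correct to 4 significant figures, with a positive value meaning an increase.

T ∝ √L, so T'/T = √(0.79460) = 0.89140.
Percentage change in T = (0.89140 − 1) × 100% = -10.86%.

-10.86%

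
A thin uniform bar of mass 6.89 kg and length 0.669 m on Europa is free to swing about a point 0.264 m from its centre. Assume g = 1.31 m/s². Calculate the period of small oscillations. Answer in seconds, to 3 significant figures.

For a physical pendulum T = 2π√(I/(mgd)), with d = 0.2640 m from pivot to centre of mass.
I_cm = mL²/12 = 6.89 × 0.669²/12 = 0.2570 kg·m²; I = I_cm + md² = 0.2570 + 6.89 × 0.2640² = 0.7372 kg·m².
T = 2π√(0.7372/(6.89 × 1.31 × 0.2640)) = 3.49 s.

3.49 s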